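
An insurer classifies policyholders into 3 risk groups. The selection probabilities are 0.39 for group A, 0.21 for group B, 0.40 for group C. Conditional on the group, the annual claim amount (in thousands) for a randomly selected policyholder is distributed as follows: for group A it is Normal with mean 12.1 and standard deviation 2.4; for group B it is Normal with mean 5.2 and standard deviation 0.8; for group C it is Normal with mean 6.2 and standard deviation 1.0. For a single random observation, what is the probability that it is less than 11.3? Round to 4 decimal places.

0.7541

Conditional on each group, P(X < 11.3): A: 0.369441; B: 1; C: 1.
By total probability, P(X < 11.3) = 0.39·0.369441 + 0.21·1 + 0.4·1 = 0.754082.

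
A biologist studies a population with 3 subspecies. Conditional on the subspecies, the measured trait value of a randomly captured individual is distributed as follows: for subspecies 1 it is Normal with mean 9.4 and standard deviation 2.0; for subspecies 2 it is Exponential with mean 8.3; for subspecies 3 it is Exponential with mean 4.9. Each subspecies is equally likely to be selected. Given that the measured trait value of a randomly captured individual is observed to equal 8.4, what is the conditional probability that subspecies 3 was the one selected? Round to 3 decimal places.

0.143

Likelihoods f(8.4 | ·): 1: 0.176033; 2: 0.043792; 3: 0.0367535.
Posterior ∝ prior × likelihood. Numerator for 3: 0.333333·0.0367535 = 0.0122512.
Normalizing constant: 0.333333·0.176033 + 0.333333·0.043792 + 0.333333·0.0367535 = 0.0855261.
P(3 | observation) = 0.0122512 / 0.0855261 = 0.143245.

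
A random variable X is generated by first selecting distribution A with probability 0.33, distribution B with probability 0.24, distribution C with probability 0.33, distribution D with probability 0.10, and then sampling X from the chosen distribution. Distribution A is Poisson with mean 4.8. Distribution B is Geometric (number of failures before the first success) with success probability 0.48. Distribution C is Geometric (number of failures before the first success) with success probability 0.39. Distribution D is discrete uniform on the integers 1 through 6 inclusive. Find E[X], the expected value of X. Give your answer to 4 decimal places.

2.7102

Component means — A: 4.8; B: 1.08333; C: 1.5641; D: 3.5.
E[X] = 0.33·4.8 + 0.24·1.08333 + 0.33·1.5641 + 0.1·3.5 = 2.71015.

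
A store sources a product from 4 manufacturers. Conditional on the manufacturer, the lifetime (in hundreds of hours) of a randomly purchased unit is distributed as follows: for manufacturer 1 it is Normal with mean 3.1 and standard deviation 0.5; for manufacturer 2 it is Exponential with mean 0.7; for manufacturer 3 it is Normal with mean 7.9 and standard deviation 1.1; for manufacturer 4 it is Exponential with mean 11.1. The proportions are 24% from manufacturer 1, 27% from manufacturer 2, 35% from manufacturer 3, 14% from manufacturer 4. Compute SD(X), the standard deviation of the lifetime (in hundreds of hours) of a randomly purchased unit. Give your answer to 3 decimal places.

5.640

Per component, 1: μ=3.1, E[X²]=9.86; 2: μ=0.7, E[X²]=0.98; 3: μ=7.9, E[X²]=63.62; 4: μ=11.1, E[X²]=246.42.
E[X] = 0.24·3.1 + 0.27·0.7 + 0.35·7.9 + 0.14·11.1 = 5.252.
E[X²] = 0.24·9.86 + 0.27·0.98 + 0.35·63.62 + 0.14·246.42 = 59.3968.
Var(X) = E[X²] − (E[X])² = 59.3968 − 27.5835 = 31.8133.
SD(X) = √31.8133 = 5.64033.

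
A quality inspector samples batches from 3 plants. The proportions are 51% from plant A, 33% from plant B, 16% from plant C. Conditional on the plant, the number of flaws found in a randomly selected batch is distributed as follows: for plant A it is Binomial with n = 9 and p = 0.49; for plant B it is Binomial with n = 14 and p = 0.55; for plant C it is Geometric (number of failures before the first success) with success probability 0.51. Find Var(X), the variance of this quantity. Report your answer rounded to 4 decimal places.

7.7824

Per component, A: μ=4.41, E[X²]=21.6972; B: μ=7.7, E[X²]=62.755; C: μ=0.960784, E[X²]=2.807.
E[X] = 0.51·4.41 + 0.33·7.7 + 0.16·0.960784 = 4.94383.
E[X²] = 0.51·21.6972 + 0.33·62.755 + 0.16·2.807 = 32.2238.
Var(X) = E[X²] − (E[X])² = 32.2238 − 24.4414 = 7.78243.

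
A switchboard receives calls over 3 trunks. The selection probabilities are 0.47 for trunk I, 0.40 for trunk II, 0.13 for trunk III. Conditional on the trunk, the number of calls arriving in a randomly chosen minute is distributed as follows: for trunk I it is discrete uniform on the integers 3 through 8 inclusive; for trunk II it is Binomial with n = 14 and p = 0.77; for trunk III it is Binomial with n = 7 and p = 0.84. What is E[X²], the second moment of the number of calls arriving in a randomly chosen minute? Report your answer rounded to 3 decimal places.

For each component E[X²] = Var + (mean)², giving I: 33.1667; II: 118.688; III: 35.5152.
Overall E[X²] = 0.47·33.1667 + 0.4·118.688 + 0.13·35.5152 = 67.6804.

67.680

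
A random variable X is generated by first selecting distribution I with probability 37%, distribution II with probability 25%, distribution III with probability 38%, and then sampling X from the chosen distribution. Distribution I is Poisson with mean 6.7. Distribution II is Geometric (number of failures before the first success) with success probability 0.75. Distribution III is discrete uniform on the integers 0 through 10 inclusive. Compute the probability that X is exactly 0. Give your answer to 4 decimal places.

0.2225

Conditional on each component, P(X = 0): I: 0.00123091; II: 0.75; III: 0.0909091.
By total probability, P(X = 0) = 0.37·0.00123091 + 0.25·0.75 + 0.38·0.0909091 = 0.222501.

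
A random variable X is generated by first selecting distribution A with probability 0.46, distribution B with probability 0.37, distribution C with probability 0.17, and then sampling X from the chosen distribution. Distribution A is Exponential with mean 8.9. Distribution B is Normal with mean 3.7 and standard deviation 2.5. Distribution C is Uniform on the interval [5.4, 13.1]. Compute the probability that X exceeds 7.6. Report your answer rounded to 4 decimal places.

0.3392

Conditional on each component, P(X > 7.6): A: 0.425737; B: 0.0593799; C: 0.714286.
By total probability, P(X > 7.6) = 0.46·0.425737 + 0.37·0.0593799 + 0.17·0.714286 = 0.339238.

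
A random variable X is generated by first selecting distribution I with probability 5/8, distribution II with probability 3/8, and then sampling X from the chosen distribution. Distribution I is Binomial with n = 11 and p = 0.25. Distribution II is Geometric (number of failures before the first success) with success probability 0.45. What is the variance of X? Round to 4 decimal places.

2.8546

Per component, I: μ=2.75, E[X²]=9.625; II: μ=1.22222, E[X²]=4.20988.
E[X] = 0.625·2.75 + 0.375·1.22222 = 2.17708.
E[X²] = 0.625·9.625 + 0.375·4.20988 = 7.59433.
Var(X) = E[X²] − (E[X])² = 7.59433 − 4.73969 = 2.85464.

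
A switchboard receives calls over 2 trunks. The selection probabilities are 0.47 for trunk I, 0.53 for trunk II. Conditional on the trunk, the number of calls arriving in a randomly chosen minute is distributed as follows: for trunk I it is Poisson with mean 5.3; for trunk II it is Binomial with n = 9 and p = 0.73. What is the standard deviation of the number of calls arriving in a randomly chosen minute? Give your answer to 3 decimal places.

Per component, I: μ=5.3, E[X²]=33.39; II: μ=6.57, E[X²]=44.9388.
E[X] = 0.47·5.3 + 0.53·6.57 = 5.9731.
E[X²] = 0.47·33.39 + 0.53·44.9388 = 39.5109.
Var(X) = E[X²] − (E[X])² = 39.5109 − 35.6779 = 3.83294.
SD(X) = √3.83294 = 1.95779.

1.958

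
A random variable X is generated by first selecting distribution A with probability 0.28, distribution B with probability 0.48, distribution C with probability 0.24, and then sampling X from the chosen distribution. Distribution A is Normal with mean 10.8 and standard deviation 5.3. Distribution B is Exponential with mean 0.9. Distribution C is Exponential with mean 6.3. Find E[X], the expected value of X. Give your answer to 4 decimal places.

Component means — A: 10.8; B: 0.9; C: 6.3.
E[X] = 0.28·10.8 + 0.48·0.9 + 0.24·6.3 = 4.968.

4.9680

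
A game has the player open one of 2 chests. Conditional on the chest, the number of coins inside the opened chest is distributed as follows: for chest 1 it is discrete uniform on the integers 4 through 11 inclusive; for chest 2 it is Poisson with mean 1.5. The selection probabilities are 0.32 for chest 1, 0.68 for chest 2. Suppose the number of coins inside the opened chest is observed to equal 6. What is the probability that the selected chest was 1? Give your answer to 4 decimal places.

Likelihoods P(X=6 | ·): 1: 0.125; 2: 0.00352999.
Posterior ∝ prior × likelihood. Numerator for 1: 0.32·0.125 = 0.04.
Normalizing constant: 0.32·0.125 + 0.68·0.00352999 = 0.0424004.
P(1 | observation) = 0.04 / 0.0424004 = 0.943387.

0.9434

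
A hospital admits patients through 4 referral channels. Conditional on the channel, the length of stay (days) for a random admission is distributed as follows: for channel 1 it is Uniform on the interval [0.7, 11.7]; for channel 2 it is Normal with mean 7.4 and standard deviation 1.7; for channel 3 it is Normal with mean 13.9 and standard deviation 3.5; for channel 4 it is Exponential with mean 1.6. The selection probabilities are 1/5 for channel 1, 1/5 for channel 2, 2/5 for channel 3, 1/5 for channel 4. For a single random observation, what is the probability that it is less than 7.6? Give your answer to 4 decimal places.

Conditional on each channel, P(X < 7.6): 1: 0.627273; 2: 0.546826; 3: 0.0359303; 4: 0.991348.
By total probability, P(X < 7.6) = 0.2·0.627273 + 0.2·0.546826 + 0.4·0.0359303 + 0.2·0.991348 = 0.447462.

0.4475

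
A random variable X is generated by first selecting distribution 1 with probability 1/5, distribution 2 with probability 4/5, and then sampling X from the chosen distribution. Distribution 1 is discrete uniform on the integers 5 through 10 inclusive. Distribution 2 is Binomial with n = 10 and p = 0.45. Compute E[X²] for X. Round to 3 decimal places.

For each component E[X²] = Var + (mean)², giving 1: 59.1667; 2: 22.725.
Overall E[X²] = 0.2·59.1667 + 0.8·22.725 = 30.0133.

30.013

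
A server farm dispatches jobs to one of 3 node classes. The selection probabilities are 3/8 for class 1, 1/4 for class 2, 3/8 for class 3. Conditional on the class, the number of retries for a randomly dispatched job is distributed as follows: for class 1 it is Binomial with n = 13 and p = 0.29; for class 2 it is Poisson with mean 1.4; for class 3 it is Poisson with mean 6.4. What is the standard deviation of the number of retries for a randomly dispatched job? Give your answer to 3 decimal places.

Per component, 1: μ=3.77, E[X²]=16.8896; 2: μ=1.4, E[X²]=3.36; 3: μ=6.4, E[X²]=47.36.
E[X] = 0.375·3.77 + 0.25·1.4 + 0.375·6.4 = 4.16375.
E[X²] = 0.375·16.8896 + 0.25·3.36 + 0.375·47.36 = 24.9336.
Var(X) = E[X²] − (E[X])² = 24.9336 − 17.3368 = 7.59679.
SD(X) = √7.59679 = 2.75623.

2.756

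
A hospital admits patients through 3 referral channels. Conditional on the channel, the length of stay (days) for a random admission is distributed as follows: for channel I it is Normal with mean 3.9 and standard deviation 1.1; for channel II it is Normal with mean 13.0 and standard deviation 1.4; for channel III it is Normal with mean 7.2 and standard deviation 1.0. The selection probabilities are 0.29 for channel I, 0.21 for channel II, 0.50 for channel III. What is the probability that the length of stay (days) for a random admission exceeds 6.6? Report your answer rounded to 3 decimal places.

0.575

Conditional on each channel, P(X > 6.6): I: 0.00705314; II: 0.999998; III: 0.725747.
By total probability, P(X > 6.6) = 0.29·0.00705314 + 0.21·0.999998 + 0.5·0.725747 = 0.574918.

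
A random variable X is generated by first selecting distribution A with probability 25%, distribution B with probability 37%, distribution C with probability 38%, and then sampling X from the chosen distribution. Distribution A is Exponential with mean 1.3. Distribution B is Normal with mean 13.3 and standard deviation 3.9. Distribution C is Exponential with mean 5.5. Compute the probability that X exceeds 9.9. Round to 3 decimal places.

Conditional on each component, P(X > 9.9): A: 0.000492811; B: 0.80834; C: 0.165299.
By total probability, P(X > 9.9) = 0.25·0.000492811 + 0.37·0.80834 + 0.38·0.165299 = 0.362023.

0.362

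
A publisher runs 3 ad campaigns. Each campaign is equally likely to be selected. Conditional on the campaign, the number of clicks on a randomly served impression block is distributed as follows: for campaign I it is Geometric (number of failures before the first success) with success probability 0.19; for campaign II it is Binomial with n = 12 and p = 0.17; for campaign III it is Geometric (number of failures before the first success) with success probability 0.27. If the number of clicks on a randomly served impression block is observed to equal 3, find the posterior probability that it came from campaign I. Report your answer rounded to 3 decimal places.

Likelihoods P(X=3 | ·): I: 0.100974; II: 0.202056; III: 0.105035.
Posterior ∝ prior × likelihood. Numerator for I: 0.333333·0.100974 = 0.0336579.
Normalizing constant: 0.333333·0.100974 + 0.333333·0.202056 + 0.333333·0.105035 = 0.136022.
P(I | observation) = 0.0336579 / 0.136022 = 0.247446.

0.247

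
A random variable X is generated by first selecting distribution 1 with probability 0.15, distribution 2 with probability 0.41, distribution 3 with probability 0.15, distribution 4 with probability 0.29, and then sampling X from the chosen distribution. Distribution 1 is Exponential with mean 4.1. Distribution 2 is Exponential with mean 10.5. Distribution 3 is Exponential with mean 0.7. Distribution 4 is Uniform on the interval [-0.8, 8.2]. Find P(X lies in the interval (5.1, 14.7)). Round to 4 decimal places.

Conditional on each component, P(5.1 < X < 14.7): 1: 0.260531; 2: 0.368661; 3: 0.000685258; 4: 0.344444.
By total probability, P(5.1 < X < 14.7) = 0.15·0.260531 + 0.41·0.368661 + 0.15·0.000685258 + 0.29·0.344444 = 0.290222.

0.2902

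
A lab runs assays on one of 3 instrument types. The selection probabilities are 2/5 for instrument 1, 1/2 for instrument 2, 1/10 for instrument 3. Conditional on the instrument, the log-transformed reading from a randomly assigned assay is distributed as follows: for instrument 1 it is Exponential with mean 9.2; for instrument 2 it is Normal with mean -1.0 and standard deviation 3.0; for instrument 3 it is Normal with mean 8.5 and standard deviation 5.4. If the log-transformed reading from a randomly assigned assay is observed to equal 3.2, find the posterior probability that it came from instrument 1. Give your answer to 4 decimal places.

0.5099

Likelihoods f(3.2 | ·): 1: 0.0767632; 2: 0.0499092; 3: 0.0456391.
Posterior ∝ prior × likelihood. Numerator for 1: 0.4·0.0767632 = 0.0307053.
Normalizing constant: 0.4·0.0767632 + 0.5·0.0499092 + 0.1·0.0456391 = 0.0602238.
P(1 | observation) = 0.0307053 / 0.0602238 = 0.509853.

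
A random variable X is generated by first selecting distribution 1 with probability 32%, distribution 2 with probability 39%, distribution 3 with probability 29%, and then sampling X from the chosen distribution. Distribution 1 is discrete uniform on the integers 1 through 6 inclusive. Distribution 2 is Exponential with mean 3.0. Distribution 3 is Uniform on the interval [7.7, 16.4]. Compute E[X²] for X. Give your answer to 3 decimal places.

55.811

For each component E[X²] = Var + (mean)², giving 1: 15.1667; 2: 18; 3: 151.51.
Overall E[X²] = 0.32·15.1667 + 0.39·18 + 0.29·151.51 = 55.8112.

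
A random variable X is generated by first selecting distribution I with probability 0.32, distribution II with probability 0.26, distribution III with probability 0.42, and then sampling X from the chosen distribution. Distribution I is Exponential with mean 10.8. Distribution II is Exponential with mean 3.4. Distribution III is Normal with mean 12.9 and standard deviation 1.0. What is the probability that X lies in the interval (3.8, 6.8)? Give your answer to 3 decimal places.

0.104

Conditional on each component, P(3.8 < X < 6.8): I: 0.170595; II: 0.191713; III: 5.30342e-10.
By total probability, P(3.8 < X < 6.8) = 0.32·0.170595 + 0.26·0.191713 + 0.42·5.30342e-10 = 0.104436.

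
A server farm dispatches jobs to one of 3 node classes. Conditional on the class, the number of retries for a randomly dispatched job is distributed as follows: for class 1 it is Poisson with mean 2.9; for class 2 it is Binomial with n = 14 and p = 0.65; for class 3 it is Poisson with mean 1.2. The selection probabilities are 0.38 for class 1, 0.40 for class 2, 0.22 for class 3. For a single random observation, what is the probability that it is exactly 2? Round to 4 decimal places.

0.1357

Conditional on each class, P(X = 2): 1: 0.231373; 2: 0.000129923; 3: 0.21686.
By total probability, P(X = 2) = 0.38·0.231373 + 0.4·0.000129923 + 0.22·0.21686 = 0.135683.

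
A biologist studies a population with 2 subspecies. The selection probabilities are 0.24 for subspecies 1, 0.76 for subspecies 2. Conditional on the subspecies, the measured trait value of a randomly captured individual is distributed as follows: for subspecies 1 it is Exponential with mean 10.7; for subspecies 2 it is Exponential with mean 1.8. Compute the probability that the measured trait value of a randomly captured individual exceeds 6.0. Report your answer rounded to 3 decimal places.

Conditional on each subspecies, P(X > 6.0): 1: 0.570782; 2: 0.035674.
By total probability, P(X > 6.0) = 0.24·0.570782 + 0.76·0.035674 = 0.1641.

0.164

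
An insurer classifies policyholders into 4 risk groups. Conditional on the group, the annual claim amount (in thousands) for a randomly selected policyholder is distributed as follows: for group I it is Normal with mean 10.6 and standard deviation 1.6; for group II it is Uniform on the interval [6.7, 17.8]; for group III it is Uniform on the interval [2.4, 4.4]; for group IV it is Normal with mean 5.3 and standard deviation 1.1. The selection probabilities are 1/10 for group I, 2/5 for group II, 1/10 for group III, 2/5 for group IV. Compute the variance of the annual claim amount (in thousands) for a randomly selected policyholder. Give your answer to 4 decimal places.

17.6369

Per component, I: μ=10.6, E[X²]=114.92; II: μ=12.25, E[X²]=160.33; III: μ=3.4, E[X²]=11.8933; IV: μ=5.3, E[X²]=29.3.
E[X] = 0.1·10.6 + 0.4·12.25 + 0.1·3.4 + 0.4·5.3 = 8.42.
E[X²] = 0.1·114.92 + 0.4·160.33 + 0.1·11.8933 + 0.4·29.3 = 88.5333.
Var(X) = E[X²] − (E[X])² = 88.5333 − 70.8964 = 17.6369.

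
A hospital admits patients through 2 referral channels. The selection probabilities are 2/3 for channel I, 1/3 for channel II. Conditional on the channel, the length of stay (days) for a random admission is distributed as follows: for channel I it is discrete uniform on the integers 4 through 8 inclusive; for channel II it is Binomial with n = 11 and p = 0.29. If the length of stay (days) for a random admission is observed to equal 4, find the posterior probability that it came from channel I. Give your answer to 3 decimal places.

0.653

Likelihoods P(X=4 | ·): I: 0.2; II: 0.212283.
Posterior ∝ prior × likelihood. Numerator for I: 0.666667·0.2 = 0.133333.
Normalizing constant: 0.666667·0.2 + 0.333333·0.212283 = 0.204094.
P(I | observation) = 0.133333 / 0.204094 = 0.653293.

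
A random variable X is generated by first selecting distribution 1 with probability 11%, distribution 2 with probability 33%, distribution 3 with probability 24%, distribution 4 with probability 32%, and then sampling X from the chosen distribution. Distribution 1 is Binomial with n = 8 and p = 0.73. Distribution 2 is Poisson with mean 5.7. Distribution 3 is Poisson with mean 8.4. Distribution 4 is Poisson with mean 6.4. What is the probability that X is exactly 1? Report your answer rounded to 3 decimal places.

Conditional on each component, P(X = 1): 1: 0.000610885; 2: 0.019072; 3: 0.00188889; 4: 0.010634.
By total probability, P(X = 1) = 0.11·0.000610885 + 0.33·0.019072 + 0.24·0.00188889 + 0.32·0.010634 = 0.0102172.

0.010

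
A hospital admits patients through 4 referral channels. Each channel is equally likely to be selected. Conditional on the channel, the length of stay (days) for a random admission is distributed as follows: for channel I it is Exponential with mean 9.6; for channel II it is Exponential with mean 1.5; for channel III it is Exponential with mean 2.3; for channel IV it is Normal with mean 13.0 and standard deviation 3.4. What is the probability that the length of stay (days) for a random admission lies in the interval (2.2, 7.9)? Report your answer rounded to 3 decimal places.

Conditional on each channel, P(2.2 < X < 7.9): I: 0.356047; II: 0.225532; III: 0.351995; IV: 0.0660618.
By total probability, P(2.2 < X < 7.9) = 0.25·0.356047 + 0.25·0.225532 + 0.25·0.351995 + 0.25·0.0660618 = 0.249909.

0.250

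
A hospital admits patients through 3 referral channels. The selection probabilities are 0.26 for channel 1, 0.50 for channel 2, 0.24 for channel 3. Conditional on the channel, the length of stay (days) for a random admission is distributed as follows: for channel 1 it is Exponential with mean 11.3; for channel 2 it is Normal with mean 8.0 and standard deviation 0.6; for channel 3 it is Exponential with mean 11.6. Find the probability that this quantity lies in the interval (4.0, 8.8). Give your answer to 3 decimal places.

Conditional on each channel, P(4.0 < X < 8.8): 1: 0.242913; 2: 0.908789; 3: 0.240031.
By total probability, P(4.0 < X < 8.8) = 0.26·0.242913 + 0.5·0.908789 + 0.24·0.240031 = 0.575159.

0.575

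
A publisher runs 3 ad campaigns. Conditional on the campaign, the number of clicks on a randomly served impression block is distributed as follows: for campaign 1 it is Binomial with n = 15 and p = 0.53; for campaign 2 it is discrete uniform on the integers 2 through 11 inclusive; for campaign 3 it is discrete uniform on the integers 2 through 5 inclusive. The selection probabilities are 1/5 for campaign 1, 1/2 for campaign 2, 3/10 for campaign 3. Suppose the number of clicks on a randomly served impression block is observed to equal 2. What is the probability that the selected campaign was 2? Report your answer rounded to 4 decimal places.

0.3990

Likelihoods P(X=2 | ·): 1: 0.00161069; 2: 0.1; 3: 0.25.
Posterior ∝ prior × likelihood. Numerator for 2: 0.5·0.1 = 0.05.
Normalizing constant: 0.2·0.00161069 + 0.5·0.1 + 0.3·0.25 = 0.125322.
P(2 | observation) = 0.05 / 0.125322 = 0.398972.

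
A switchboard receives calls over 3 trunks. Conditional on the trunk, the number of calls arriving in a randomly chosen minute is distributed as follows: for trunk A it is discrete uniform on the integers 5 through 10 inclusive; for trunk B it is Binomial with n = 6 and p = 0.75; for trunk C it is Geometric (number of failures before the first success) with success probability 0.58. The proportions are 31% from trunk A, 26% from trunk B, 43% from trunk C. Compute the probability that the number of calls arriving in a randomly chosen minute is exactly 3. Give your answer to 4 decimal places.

Conditional on each trunk, P(X = 3): A: 0; B: 0.131836; C: 0.042971.
By total probability, P(X = 3) = 0.31·0 + 0.26·0.131836 + 0.43·0.042971 = 0.0527549.

0.0528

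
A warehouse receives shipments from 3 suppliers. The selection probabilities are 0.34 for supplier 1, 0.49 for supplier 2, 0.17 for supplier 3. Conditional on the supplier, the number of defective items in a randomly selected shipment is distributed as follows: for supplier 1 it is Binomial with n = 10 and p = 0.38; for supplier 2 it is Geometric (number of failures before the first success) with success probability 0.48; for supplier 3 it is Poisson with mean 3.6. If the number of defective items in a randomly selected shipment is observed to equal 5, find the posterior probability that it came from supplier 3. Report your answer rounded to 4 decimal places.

Likelihoods P(X=5 | ·): 1: 0.182927; 2: 0.0182498; 3: 0.13768.
Posterior ∝ prior × likelihood. Numerator for 3: 0.17·0.13768 = 0.0234056.
Normalizing constant: 0.34·0.182927 + 0.49·0.0182498 + 0.17·0.13768 = 0.0945431.
P(3 | observation) = 0.0234056 / 0.0945431 = 0.247566.

0.2476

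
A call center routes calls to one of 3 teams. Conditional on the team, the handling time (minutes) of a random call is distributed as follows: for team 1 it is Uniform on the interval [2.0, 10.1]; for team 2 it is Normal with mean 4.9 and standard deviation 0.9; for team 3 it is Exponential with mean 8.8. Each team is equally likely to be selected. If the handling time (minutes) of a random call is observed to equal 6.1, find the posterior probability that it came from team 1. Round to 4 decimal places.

0.3406

Likelihoods f(6.1 | ·): 1: 0.123457; 2: 0.182233; 3: 0.0568162.
Posterior ∝ prior × likelihood. Numerator for 1: 0.333333·0.123457 = 0.0411523.
Normalizing constant: 0.333333·0.123457 + 0.333333·0.182233 + 0.333333·0.0568162 = 0.120835.
P(1 | observation) = 0.0411523 / 0.120835 = 0.340564.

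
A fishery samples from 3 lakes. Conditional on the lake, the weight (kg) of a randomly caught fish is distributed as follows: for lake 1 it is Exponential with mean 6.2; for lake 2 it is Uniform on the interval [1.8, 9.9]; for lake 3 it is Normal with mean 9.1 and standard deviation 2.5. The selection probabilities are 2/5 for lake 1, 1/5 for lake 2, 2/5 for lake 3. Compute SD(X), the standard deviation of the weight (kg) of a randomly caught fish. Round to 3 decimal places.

Per component, 1: μ=6.2, E[X²]=76.88; 2: μ=5.85, E[X²]=39.69; 3: μ=9.1, E[X²]=89.06.
E[X] = 0.4·6.2 + 0.2·5.85 + 0.4·9.1 = 7.29.
E[X²] = 0.4·76.88 + 0.2·39.69 + 0.4·89.06 = 74.314.
Var(X) = E[X²] − (E[X])² = 74.314 − 53.1441 = 21.1699.
SD(X) = √21.1699 = 4.60108.

4.601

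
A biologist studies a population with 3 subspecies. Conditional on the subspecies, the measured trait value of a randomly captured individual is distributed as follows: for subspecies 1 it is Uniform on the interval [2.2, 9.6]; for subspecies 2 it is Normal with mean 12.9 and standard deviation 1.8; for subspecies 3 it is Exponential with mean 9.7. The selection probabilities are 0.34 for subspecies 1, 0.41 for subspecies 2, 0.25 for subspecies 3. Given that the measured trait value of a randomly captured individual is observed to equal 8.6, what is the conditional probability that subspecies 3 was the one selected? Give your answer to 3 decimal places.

0.172

Likelihoods f(8.6 | ·): 1: 0.135135; 2: 0.0127769; 3: 0.0424799.
Posterior ∝ prior × likelihood. Numerator for 3: 0.25·0.0424799 = 0.01062.
Normalizing constant: 0.34·0.135135 + 0.41·0.0127769 + 0.25·0.0424799 = 0.0618044.
P(3 | observation) = 0.01062 / 0.0618044 = 0.171832.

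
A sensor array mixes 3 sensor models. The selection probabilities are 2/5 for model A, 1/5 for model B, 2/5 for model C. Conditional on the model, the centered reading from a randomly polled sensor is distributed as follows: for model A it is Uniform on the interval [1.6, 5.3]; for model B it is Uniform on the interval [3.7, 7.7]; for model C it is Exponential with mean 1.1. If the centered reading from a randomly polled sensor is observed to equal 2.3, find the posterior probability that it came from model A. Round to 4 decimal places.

0.7064

Likelihoods f(2.3 | ·): A: 0.27027; B: 0; C: 0.112341.
Posterior ∝ prior × likelihood. Numerator for A: 0.4·0.27027 = 0.108108.
Normalizing constant: 0.4·0.27027 + 0.2·0 + 0.4·0.112341 = 0.153044.
P(A | observation) = 0.108108 / 0.153044 = 0.706384.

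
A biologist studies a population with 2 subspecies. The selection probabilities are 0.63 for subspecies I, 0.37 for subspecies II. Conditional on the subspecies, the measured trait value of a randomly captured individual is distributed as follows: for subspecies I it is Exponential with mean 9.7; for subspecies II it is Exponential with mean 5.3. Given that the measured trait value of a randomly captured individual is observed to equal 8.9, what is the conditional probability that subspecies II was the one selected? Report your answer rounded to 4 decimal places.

0.3341

Likelihoods f(8.9 | ·): I: 0.0411862; II: 0.0351915.
Posterior ∝ prior × likelihood. Numerator for II: 0.37·0.0351915 = 0.0130208.
Normalizing constant: 0.63·0.0411862 + 0.37·0.0351915 = 0.0389682.
P(II | observation) = 0.0130208 / 0.0389682 = 0.33414.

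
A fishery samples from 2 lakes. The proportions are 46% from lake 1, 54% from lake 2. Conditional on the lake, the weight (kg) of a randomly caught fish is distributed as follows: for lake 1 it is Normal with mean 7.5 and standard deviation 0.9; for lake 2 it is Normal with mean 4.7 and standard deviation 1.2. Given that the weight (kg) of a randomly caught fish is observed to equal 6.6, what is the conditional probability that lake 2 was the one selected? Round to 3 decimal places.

Likelihoods f(6.6 | ·): 1: 0.268856; 2: 0.0949189.
Posterior ∝ prior × likelihood. Numerator for 2: 0.54·0.0949189 = 0.0512562.
Normalizing constant: 0.46·0.268856 + 0.54·0.0949189 = 0.17493.
P(2 | observation) = 0.0512562 / 0.17493 = 0.29301.

0.293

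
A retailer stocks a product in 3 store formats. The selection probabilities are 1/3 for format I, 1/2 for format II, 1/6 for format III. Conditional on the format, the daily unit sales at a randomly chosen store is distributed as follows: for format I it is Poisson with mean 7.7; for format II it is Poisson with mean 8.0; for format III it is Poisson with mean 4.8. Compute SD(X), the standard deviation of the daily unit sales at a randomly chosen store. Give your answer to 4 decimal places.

2.9500

Per component, I: μ=7.7, E[X²]=66.99; II: μ=8, E[X²]=72; III: μ=4.8, E[X²]=27.84.
E[X] = 0.333333·7.7 + 0.5·8 + 0.166667·4.8 = 7.36667.
E[X²] = 0.333333·66.99 + 0.5·72 + 0.166667·27.84 = 62.97.
Var(X) = E[X²] − (E[X])² = 62.97 − 54.2678 = 8.70222.
SD(X) = √8.70222 = 2.94995.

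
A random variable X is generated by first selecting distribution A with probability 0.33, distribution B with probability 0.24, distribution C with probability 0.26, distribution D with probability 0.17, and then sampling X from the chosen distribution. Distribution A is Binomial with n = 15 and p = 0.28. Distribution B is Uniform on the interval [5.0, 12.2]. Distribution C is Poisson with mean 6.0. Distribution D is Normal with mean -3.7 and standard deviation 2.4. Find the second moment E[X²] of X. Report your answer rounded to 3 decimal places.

For each component E[X²] = Var + (mean)², giving A: 20.664; B: 78.28; C: 42; D: 19.45.
Overall E[X²] = 0.33·20.664 + 0.24·78.28 + 0.26·42 + 0.17·19.45 = 39.8328.

39.833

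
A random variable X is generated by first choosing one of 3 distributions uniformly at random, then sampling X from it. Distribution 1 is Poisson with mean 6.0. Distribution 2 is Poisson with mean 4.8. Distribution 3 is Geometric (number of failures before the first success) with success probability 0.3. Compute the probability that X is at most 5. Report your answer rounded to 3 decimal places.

Conditional on each component, P(X ≤ 5): 1: 0.44568; 2: 0.651006; 3: 0.882351.
By total probability, P(X ≤ 5) = 0.333333·0.44568 + 0.333333·0.651006 + 0.333333·0.882351 = 0.659679.

0.660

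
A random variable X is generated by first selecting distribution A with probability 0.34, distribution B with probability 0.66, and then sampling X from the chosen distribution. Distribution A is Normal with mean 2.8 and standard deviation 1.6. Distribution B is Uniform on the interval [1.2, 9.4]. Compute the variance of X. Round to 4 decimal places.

5.9711

Per component, A: μ=2.8, E[X²]=10.4; B: μ=5.3, E[X²]=33.6933.
E[X] = 0.34·2.8 + 0.66·5.3 = 4.45.
E[X²] = 0.34·10.4 + 0.66·33.6933 = 25.7736.
Var(X) = E[X²] − (E[X])² = 25.7736 − 19.8025 = 5.9711.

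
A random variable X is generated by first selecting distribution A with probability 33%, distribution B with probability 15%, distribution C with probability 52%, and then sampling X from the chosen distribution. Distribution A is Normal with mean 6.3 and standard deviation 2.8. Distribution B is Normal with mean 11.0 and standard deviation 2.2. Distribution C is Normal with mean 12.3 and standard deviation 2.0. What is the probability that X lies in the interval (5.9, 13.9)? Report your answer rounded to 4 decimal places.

Conditional on each component, P(5.9 < X < 13.9): A: 0.553478; B: 0.896059; C: 0.787457.
By total probability, P(5.9 < X < 13.9) = 0.33·0.553478 + 0.15·0.896059 + 0.52·0.787457 = 0.726534.

0.7265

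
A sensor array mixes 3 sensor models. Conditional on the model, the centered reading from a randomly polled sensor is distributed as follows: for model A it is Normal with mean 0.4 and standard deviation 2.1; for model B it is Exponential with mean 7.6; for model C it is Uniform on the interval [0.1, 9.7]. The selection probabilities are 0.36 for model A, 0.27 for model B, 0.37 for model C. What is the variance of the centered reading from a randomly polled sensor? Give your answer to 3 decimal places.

Per component, A: μ=0.4, E[X²]=4.57; B: μ=7.6, E[X²]=115.52; C: μ=4.9, E[X²]=31.69.
E[X] = 0.36·0.4 + 0.27·7.6 + 0.37·4.9 = 4.009.
E[X²] = 0.36·4.57 + 0.27·115.52 + 0.37·31.69 = 44.5609.
Var(X) = E[X²] − (E[X])² = 44.5609 − 16.0721 = 28.4888.

28.489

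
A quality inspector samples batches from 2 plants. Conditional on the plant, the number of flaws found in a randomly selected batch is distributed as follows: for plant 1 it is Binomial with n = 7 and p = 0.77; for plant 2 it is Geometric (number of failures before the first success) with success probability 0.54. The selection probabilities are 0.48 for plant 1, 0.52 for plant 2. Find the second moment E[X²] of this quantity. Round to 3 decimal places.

For each component E[X²] = Var + (mean)², giving 1: 30.2918; 2: 2.30316.
Overall E[X²] = 0.48·30.2918 + 0.52·2.30316 = 15.7377.

15.738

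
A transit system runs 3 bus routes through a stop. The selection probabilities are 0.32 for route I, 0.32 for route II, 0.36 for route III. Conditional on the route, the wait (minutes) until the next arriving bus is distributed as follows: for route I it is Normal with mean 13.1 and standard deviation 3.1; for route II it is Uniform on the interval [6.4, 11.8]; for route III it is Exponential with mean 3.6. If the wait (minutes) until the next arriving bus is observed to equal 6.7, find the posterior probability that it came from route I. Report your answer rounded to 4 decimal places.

0.0613

Likelihoods f(6.7 | ·): I: 0.0152763; II: 0.185185; III: 0.0431944.
Posterior ∝ prior × likelihood. Numerator for I: 0.32·0.0152763 = 0.00488841.
Normalizing constant: 0.32·0.0152763 + 0.32·0.185185 + 0.36·0.0431944 = 0.0796976.
P(I | observation) = 0.00488841 / 0.0796976 = 0.0613369.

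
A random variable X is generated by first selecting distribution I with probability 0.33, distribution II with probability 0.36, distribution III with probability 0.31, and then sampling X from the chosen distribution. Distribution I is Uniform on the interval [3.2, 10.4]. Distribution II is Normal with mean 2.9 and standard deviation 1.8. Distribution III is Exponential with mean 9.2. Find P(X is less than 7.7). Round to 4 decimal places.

0.7406

Conditional on each component, P(X < 7.7): I: 0.625; II: 0.99617; III: 0.566974.
By total probability, P(X < 7.7) = 0.33·0.625 + 0.36·0.99617 + 0.31·0.566974 = 0.740633.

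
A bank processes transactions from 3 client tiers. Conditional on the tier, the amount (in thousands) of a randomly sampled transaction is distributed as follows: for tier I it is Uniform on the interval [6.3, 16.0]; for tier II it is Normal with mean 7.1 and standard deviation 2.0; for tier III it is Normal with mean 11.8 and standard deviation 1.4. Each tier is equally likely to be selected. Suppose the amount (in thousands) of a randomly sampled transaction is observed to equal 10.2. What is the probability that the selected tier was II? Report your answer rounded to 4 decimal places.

0.1927

Likelihoods f(10.2 | ·): I: 0.103093; II: 0.0600045; III: 0.148307.
Posterior ∝ prior × likelihood. Numerator for II: 0.333333·0.0600045 = 0.0200015.
Normalizing constant: 0.333333·0.103093 + 0.333333·0.0600045 + 0.333333·0.148307 = 0.103801.
P(II | observation) = 0.0200015 / 0.103801 = 0.19269.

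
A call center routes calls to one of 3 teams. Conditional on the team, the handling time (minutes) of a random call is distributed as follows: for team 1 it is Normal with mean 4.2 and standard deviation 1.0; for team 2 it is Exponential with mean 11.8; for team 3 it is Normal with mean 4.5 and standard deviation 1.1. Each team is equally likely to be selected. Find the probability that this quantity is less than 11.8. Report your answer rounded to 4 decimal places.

Conditional on each team, P(X < 11.8): 1: 1; 2: 0.632121; 3: 1.
By total probability, P(X < 11.8) = 0.333333·1 + 0.333333·0.632121 + 0.333333·1 = 0.877374.

0.8774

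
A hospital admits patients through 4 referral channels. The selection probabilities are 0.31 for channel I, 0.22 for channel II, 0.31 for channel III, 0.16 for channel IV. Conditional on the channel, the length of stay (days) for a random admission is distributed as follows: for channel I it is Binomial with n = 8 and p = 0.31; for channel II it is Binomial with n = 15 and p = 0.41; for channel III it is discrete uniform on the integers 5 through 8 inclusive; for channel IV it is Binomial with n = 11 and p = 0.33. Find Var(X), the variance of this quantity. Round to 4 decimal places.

Per component, I: μ=2.48, E[X²]=7.8616; II: μ=6.15, E[X²]=41.451; III: μ=6.5, E[X²]=43.5; IV: μ=3.63, E[X²]=15.609.
E[X] = 0.31·2.48 + 0.22·6.15 + 0.31·6.5 + 0.16·3.63 = 4.7176.
E[X²] = 0.31·7.8616 + 0.22·41.451 + 0.31·43.5 + 0.16·15.609 = 27.5388.
Var(X) = E[X²] − (E[X])² = 27.5388 − 22.2557 = 5.28301.

5.2830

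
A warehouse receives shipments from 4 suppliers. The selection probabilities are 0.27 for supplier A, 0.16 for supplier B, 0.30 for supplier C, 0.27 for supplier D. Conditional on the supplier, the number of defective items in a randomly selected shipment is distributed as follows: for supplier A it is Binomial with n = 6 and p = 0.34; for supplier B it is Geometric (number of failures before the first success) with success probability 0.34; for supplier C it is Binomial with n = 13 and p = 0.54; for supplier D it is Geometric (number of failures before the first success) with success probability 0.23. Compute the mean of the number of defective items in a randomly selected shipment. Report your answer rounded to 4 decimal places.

3.8713

Component means — A: 2.04; B: 1.94118; C: 7.02; D: 3.34783.
E[X] = 0.27·2.04 + 0.16·1.94118 + 0.3·7.02 + 0.27·3.34783 = 3.8713.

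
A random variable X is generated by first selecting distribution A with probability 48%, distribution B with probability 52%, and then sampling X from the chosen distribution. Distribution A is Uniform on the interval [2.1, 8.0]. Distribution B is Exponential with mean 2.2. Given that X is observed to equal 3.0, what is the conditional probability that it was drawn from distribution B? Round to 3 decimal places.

Likelihoods f(3.0 | ·): A: 0.169492; B: 0.116241.
Posterior ∝ prior × likelihood. Numerator for B: 0.52·0.116241 = 0.0604451.
Normalizing constant: 0.48·0.169492 + 0.52·0.116241 = 0.141801.
P(B | observation) = 0.0604451 / 0.141801 = 0.426267.

0.426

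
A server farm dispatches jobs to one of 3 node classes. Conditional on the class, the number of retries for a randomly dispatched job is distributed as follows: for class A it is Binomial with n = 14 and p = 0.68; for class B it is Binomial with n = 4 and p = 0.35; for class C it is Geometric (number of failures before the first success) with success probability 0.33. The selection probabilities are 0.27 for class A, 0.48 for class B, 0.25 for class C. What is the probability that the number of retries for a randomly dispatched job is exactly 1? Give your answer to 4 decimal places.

Conditional on each class, P(X = 1): A: 3.51226e-06; B: 0.384475; C: 0.2211.
By total probability, P(X = 1) = 0.27·3.51226e-06 + 0.48·0.384475 + 0.25·0.2211 = 0.239824.

0.2398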